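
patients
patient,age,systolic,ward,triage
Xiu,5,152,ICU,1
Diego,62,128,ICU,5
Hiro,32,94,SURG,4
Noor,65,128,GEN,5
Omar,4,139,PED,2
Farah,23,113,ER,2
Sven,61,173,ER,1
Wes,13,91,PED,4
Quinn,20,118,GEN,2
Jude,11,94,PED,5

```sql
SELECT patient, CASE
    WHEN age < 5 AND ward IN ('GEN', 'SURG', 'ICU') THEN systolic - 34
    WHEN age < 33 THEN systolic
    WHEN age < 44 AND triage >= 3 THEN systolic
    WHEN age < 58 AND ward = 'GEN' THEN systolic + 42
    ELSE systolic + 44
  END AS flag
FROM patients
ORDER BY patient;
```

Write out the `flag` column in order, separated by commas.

patient=Diego: ELSE → 172
patient=Farah: age < 33 → 113
patient=Hiro: age < 33 → 94
patient=Jude: age < 33 → 94
patient=Noor: ELSE → 172
patient=Omar: age < 33 → 139
patient=Quinn: age < 33 → 118
patient=Sven: ELSE → 217
patient=Wes: age < 33 → 91
patient=Xiu: age < 33 → 152

172, 113, 94, 94, 172, 139, 118, 217, 91, 152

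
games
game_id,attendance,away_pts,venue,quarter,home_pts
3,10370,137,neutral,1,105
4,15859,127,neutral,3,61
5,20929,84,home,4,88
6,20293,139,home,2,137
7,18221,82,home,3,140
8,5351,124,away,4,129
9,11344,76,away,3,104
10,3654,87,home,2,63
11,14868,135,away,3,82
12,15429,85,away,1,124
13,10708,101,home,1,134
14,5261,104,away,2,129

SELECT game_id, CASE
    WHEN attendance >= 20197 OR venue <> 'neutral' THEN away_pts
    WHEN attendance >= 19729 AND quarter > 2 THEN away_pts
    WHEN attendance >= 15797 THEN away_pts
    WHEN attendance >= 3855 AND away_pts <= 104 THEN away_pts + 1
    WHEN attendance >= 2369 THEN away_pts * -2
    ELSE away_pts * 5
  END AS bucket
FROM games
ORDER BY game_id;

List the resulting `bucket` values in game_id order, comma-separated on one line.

game_id=3: attendance >= 2369 → -274
game_id=4: attendance >= 15797 → 127
game_id=5: attendance >= 20197 OR venue <> 'neutral' → 84
game_id=6: attendance >= 20197 OR venue <> 'neutral' → 139
game_id=7: attendance >= 20197 OR venue <> 'neutral' → 82
game_id=8: attendance >= 20197 OR venue <> 'neutral' → 124
game_id=9: attendance >= 20197 OR venue <> 'neutral' → 76
game_id=10: attendance >= 20197 OR venue <> 'neutral' → 87
game_id=11: attendance >= 20197 OR venue <> 'neutral' → 135
game_id=12: attendance >= 20197 OR venue <> 'neutral' → 85
game_id=13: attendance >= 20197 OR venue <> 'neutral' → 101
game_id=14: attendance >= 20197 OR venue <> 'neutral' → 104

-274, 127, 84, 139, 82, 124, 76, 87, 135, 85, 101, 104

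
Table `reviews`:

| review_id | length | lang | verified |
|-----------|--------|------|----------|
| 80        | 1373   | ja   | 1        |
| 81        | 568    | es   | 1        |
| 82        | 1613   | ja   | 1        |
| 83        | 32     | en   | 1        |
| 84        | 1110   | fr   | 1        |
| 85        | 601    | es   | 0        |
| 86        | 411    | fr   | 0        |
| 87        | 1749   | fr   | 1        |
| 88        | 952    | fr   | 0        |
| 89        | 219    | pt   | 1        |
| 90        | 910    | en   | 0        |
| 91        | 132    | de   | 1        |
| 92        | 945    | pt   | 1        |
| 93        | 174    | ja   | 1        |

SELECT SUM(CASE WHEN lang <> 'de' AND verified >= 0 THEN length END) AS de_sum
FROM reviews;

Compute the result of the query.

review_id=80: ✓ → 1373
review_id=81: ✓ → 568
review_id=82: ✓ → 1613
review_id=83: ✓ → 32
review_id=84: ✓ → 1110
review_id=85: ✓ → 601
review_id=86: ✓ → 411
review_id=87: ✓ → 1749
review_id=88: ✓ → 952
review_id=89: ✓ → 219
review_id=90: ✓ → 910
review_id=91: ✗
review_id=92: ✓ → 945
review_id=93: ✓ → 174
de_sum = 1373 + 568 + 1613 + 32 + 1110 + 601 + 411 + 1749 + 952 + 219 + 910 + 945 + 174 = 10657

10657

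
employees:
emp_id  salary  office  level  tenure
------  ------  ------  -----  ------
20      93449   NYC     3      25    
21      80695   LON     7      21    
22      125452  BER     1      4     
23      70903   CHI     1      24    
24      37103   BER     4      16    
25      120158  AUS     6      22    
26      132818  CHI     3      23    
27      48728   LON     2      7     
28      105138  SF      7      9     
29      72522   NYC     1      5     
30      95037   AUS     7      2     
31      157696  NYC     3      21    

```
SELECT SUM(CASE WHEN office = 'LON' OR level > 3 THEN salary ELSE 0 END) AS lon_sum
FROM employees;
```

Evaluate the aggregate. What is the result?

emp_id=20: ✗
emp_id=21: ✓ → 80695
emp_id=22: ✗
emp_id=23: ✗
emp_id=24: ✓ → 37103
emp_id=25: ✓ → 120158
emp_id=26: ✗
emp_id=27: ✓ → 48728
emp_id=28: ✓ → 105138
emp_id=29: ✗
emp_id=30: ✓ → 95037
emp_id=31: ✗
lon_sum = 80695 + 37103 + 120158 + 48728 + 105138 + 95037 = 486859

486859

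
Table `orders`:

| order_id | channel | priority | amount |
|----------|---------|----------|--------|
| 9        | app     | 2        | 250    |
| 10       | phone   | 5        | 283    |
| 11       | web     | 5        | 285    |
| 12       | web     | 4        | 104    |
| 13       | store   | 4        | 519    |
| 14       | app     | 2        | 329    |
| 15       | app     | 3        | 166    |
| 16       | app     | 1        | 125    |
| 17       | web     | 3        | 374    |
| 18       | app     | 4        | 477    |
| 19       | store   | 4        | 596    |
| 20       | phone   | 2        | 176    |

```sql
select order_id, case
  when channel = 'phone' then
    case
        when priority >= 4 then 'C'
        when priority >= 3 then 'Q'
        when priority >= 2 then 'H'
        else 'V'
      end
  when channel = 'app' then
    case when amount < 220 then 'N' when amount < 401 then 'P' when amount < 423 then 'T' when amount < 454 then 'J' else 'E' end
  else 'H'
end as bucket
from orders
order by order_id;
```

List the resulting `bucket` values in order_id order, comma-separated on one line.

P, C, H, H, H, P, N, N, H, E, H, H

order_id=9: channel='app' → inner[amount < 401] → P
order_id=10: channel='phone' → inner[priority >= 4] → C
order_id=11: channel='web' → outer ELSE → H
order_id=12: channel='web' → outer ELSE → H
order_id=13: channel='store' → outer ELSE → H
order_id=14: channel='app' → inner[amount < 401] → P
order_id=15: channel='app' → inner[amount < 220] → N
order_id=16: channel='app' → inner[amount < 220] → N
order_id=17: channel='web' → outer ELSE → H
order_id=18: channel='app' → inner[ELSE] → E
order_id=19: channel='store' → outer ELSE → H
order_id=20: channel='phone' → inner[priority >= 2] → H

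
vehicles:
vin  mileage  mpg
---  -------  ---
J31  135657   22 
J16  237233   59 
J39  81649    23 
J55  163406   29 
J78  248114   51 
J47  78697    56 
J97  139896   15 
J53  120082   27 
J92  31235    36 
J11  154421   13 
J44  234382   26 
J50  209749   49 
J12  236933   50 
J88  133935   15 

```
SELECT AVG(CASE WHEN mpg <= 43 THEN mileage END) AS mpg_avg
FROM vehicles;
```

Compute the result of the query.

132740.3333333333

vin=J31: ✓ → 135657
vin=J16: ✗
vin=J39: ✓ → 81649
vin=J55: ✓ → 163406
vin=J78: ✗
vin=J47: ✗
vin=J97: ✓ → 139896
vin=J53: ✓ → 120082
vin=J92: ✓ → 31235
vin=J11: ✓ → 154421
vin=J44: ✓ → 234382
vin=J50: ✗
vin=J12: ✗
vin=J88: ✓ → 133935
mpg_avg = (135657 + 81649 + 163406 + 139896 + 120082 + 31235 + 154421 + 234382 + 133935) / 9 = 132740.3333333333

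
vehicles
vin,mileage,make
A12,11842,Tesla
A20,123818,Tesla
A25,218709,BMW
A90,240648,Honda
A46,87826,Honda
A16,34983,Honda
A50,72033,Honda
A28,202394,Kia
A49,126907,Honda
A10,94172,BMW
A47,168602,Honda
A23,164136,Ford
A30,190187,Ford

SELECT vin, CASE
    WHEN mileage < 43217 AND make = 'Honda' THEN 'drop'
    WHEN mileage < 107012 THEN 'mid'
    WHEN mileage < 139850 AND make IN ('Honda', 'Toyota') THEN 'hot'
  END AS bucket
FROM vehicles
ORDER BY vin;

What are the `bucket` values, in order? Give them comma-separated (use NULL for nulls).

mid, mid, drop, NULL, NULL, NULL, NULL, NULL, mid, NULL, hot, mid, NULL

vin=A10: mileage < 107012 → mid
vin=A12: mileage < 107012 → mid
vin=A16: mileage < 43217 AND make = 'Honda' → drop
vin=A20: (no match → NULL) → NULL
vin=A23: (no match → NULL) → NULL
vin=A25: (no match → NULL) → NULL
vin=A28: (no match → NULL) → NULL
vin=A30: (no match → NULL) → NULL
vin=A46: mileage < 107012 → mid
vin=A47: (no match → NULL) → NULL
vin=A49: mileage < 139850 AND make IN ('Honda', 'Toyota') → hot
vin=A50: mileage < 107012 → mid
vin=A90: (no match → NULL) → NULL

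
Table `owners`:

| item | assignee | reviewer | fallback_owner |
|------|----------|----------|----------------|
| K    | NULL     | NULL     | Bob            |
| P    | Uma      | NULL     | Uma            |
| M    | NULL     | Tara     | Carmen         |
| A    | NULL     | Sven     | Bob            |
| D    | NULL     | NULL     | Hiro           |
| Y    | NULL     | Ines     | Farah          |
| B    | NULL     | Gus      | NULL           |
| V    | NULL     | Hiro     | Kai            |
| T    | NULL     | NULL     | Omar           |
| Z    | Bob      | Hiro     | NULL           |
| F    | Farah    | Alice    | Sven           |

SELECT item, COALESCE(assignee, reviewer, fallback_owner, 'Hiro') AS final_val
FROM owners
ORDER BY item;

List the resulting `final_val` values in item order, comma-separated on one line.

Sven, Gus, Hiro, Farah, Bob, Tara, Uma, Omar, Hiro, Ines, Bob

item=A: assignee=NULL, reviewer=Sven → Sven
item=B: assignee=NULL, reviewer=Gus → Gus
item=D: assignee=NULL, reviewer=NULL, fallback_owner=Hiro → Hiro
item=F: assignee=Farah → Farah
item=K: assignee=NULL, reviewer=NULL, fallback_owner=Bob → Bob
item=M: assignee=NULL, reviewer=Tara → Tara
item=P: assignee=Uma → Uma
item=T: assignee=NULL, reviewer=NULL, fallback_owner=Omar → Omar
item=V: assignee=NULL, reviewer=Hiro → Hiro
item=Y: assignee=NULL, reviewer=Ines → Ines
item=Z: assignee=Bob → Bob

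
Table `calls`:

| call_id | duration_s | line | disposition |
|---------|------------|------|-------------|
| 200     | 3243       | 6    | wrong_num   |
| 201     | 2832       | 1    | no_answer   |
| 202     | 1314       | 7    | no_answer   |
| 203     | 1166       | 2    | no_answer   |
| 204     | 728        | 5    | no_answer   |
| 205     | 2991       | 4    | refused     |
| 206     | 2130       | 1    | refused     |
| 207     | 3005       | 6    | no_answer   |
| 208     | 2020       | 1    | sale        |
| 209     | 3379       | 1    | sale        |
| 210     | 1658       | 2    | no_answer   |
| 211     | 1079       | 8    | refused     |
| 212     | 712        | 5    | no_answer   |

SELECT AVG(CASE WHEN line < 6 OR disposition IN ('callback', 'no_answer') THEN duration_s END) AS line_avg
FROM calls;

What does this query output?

1994.0909090909

call_id=200: ✗
call_id=201: ✓ → 2832
call_id=202: ✓ → 1314
call_id=203: ✓ → 1166
call_id=204: ✓ → 728
call_id=205: ✓ → 2991
call_id=206: ✓ → 2130
call_id=207: ✓ → 3005
call_id=208: ✓ → 2020
call_id=209: ✓ → 3379
call_id=210: ✓ → 1658
call_id=211: ✗
call_id=212: ✓ → 712
line_avg = (2832 + 1314 + 1166 + 728 + 2991 + 2130 + 3005 + 2020 + 3379 + 1658 + 712) / 11 = 1994.0909090909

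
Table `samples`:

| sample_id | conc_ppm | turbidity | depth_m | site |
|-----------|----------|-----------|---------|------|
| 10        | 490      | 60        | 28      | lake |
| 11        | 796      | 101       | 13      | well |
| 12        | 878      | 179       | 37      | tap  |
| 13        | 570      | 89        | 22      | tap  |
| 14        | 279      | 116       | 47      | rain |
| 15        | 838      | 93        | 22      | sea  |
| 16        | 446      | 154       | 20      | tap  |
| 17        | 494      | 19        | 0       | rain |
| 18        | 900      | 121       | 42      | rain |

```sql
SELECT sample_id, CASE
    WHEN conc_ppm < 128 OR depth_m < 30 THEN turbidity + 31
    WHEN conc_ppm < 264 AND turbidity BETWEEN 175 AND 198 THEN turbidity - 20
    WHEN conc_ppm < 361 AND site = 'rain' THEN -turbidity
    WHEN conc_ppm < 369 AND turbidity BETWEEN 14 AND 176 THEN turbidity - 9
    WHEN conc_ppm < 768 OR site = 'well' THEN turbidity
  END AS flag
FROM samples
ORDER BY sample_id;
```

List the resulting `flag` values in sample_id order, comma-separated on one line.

91, 132, NULL, 120, -116, 124, 185, 50, NULL

sample_id=10: conc_ppm < 128 OR depth_m < 30 → 91
sample_id=11: conc_ppm < 128 OR depth_m < 30 → 132
sample_id=12: (no match → NULL) → NULL
sample_id=13: conc_ppm < 128 OR depth_m < 30 → 120
sample_id=14: conc_ppm < 361 AND site = 'rain' → -116
sample_id=15: conc_ppm < 128 OR depth_m < 30 → 124
sample_id=16: conc_ppm < 128 OR depth_m < 30 → 185
sample_id=17: conc_ppm < 128 OR depth_m < 30 → 50
sample_id=18: (no match → NULL) → NULL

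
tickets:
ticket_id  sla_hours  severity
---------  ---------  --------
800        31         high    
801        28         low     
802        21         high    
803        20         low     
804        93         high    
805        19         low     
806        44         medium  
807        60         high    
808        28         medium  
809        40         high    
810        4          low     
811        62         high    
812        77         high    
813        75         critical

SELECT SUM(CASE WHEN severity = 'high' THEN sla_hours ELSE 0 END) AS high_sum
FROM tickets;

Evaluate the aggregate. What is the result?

ticket_id=800: ✓ → 31
ticket_id=801: ✗
ticket_id=802: ✓ → 21
ticket_id=803: ✗
ticket_id=804: ✓ → 93
ticket_id=805: ✗
ticket_id=806: ✗
ticket_id=807: ✓ → 60
ticket_id=808: ✗
ticket_id=809: ✓ → 40
ticket_id=810: ✗
ticket_id=811: ✓ → 62
ticket_id=812: ✓ → 77
ticket_id=813: ✗
high_sum = 31 + 21 + 93 + 60 + 40 + 62 + 77 = 384

384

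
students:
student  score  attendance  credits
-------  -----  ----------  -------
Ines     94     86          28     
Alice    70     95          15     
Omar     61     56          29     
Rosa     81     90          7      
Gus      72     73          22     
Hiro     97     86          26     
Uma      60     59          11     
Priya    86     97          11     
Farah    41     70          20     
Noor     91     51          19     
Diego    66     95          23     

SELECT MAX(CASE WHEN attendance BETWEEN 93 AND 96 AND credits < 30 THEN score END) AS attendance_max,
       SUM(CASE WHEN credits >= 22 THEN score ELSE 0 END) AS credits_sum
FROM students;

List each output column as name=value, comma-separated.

attendance_max=70, credits_sum=390

[attendance_max: attendance BETWEEN 93 AND 96 AND credits < 30]
student=Ines: ✗
student=Alice: ✓ → 70
student=Omar: ✗
student=Rosa: ✗
student=Gus: ✗
student=Hiro: ✗
student=Uma: ✗
student=Priya: ✗
student=Farah: ✗
student=Noor: ✗
student=Diego: ✓ → 66
attendance_max = MAX(70, 66) = 70
—
[credits_sum: credits >= 22]
student=Ines: ✓ → 94
student=Alice: ✗
student=Omar: ✓ → 61
student=Rosa: ✗
student=Gus: ✓ → 72
student=Hiro: ✓ → 97
student=Uma: ✗
student=Priya: ✗
student=Farah: ✗
student=Noor: ✗
student=Diego: ✓ → 66
credits_sum = 94 + 61 + 72 + 97 + 66 = 390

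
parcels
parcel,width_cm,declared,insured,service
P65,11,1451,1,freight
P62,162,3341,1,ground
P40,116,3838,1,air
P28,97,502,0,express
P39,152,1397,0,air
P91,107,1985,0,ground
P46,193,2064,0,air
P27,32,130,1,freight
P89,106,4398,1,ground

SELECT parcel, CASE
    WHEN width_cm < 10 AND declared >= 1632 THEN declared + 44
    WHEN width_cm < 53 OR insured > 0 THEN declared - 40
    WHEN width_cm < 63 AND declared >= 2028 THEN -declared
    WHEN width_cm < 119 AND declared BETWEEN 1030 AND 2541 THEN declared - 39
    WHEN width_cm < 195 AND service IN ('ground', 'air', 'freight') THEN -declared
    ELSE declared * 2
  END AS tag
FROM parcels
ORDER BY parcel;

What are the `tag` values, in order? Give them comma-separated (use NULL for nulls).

90, 1004, -1397, 3798, -2064, 3301, 1411, 4358, 1946

parcel=P27: width_cm < 53 OR insured > 0 → 90
parcel=P28: ELSE → 1004
parcel=P39: width_cm < 195 AND service IN ('ground', 'air', 'freight') → -1397
parcel=P40: width_cm < 53 OR insured > 0 → 3798
parcel=P46: width_cm < 195 AND service IN ('ground', 'air', 'freight') → -2064
parcel=P62: width_cm < 53 OR insured > 0 → 3301
parcel=P65: width_cm < 53 OR insured > 0 → 1411
parcel=P89: width_cm < 53 OR insured > 0 → 4358
parcel=P91: width_cm < 119 AND declared BETWEEN 1030 AND 2541 → 1946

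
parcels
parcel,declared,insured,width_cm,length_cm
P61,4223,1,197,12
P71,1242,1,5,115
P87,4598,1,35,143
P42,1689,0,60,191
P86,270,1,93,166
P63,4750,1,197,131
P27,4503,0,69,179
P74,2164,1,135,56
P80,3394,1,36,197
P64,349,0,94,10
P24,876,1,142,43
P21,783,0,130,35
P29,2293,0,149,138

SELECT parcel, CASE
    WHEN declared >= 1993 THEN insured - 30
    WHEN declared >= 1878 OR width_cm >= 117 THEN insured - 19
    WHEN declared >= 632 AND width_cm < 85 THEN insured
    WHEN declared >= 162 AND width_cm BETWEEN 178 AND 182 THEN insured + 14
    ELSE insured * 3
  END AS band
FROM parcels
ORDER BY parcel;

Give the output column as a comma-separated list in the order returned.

parcel=P21: declared >= 1878 OR width_cm >= 117 → -19
parcel=P24: declared >= 1878 OR width_cm >= 117 → -18
parcel=P27: declared >= 1993 → -30
parcel=P29: declared >= 1993 → -30
parcel=P42: declared >= 632 AND width_cm < 85 → 0
parcel=P61: declared >= 1993 → -29
parcel=P63: declared >= 1993 → -29
parcel=P64: ELSE → 0
parcel=P71: declared >= 632 AND width_cm < 85 → 1
parcel=P74: declared >= 1993 → -29
parcel=P80: declared >= 1993 → -29
parcel=P86: ELSE → 3
parcel=P87: declared >= 1993 → -29

-19, -18, -30, -30, 0, -29, -29, 0, 1, -29, -29, 3, -29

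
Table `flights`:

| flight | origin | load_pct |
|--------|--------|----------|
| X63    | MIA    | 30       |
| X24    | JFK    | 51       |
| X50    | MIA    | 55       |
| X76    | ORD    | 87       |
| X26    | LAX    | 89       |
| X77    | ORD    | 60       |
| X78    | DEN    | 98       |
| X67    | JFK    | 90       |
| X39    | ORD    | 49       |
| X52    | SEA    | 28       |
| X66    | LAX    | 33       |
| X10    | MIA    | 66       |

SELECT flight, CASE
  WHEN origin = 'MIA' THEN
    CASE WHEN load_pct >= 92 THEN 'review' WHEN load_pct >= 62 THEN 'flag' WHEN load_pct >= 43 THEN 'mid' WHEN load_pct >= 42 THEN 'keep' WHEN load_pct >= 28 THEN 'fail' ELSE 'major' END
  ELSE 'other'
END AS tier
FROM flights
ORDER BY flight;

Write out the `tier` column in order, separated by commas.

flag, other, other, other, mid, other, fail, other, other, other, other, other

flight=X10: origin='MIA' → inner[load_pct >= 62] → flag
flight=X24: origin='JFK' → outer ELSE → other
flight=X26: origin='LAX' → outer ELSE → other
flight=X39: origin='ORD' → outer ELSE → other
flight=X50: origin='MIA' → inner[load_pct >= 43] → mid
flight=X52: origin='SEA' → outer ELSE → other
flight=X63: origin='MIA' → inner[load_pct >= 28] → fail
flight=X66: origin='LAX' → outer ELSE → other
flight=X67: origin='JFK' → outer ELSE → other
flight=X76: origin='ORD' → outer ELSE → other
flight=X77: origin='ORD' → outer ELSE → other
flight=X78: origin='DEN' → outer ELSE → other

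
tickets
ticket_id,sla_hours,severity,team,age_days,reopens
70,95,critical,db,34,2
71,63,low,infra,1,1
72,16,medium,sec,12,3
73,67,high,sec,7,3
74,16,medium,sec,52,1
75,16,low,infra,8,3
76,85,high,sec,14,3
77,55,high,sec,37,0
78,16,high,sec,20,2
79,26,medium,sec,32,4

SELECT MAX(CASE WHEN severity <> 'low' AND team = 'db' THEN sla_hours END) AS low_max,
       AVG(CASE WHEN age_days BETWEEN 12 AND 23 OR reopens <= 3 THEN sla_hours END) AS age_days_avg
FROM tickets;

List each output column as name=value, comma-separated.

[low_max: severity <> 'low' AND team = 'db']
ticket_id=70: ✓ → 95
ticket_id=71: ✗
ticket_id=72: ✗
ticket_id=73: ✗
ticket_id=74: ✗
ticket_id=75: ✗
ticket_id=76: ✗
ticket_id=77: ✗
ticket_id=78: ✗
ticket_id=79: ✗
low_max = MAX(95) = 95
—
[age_days_avg: age_days BETWEEN 12 AND 23 OR reopens <= 3]
ticket_id=70: ✓ → 95
ticket_id=71: ✓ → 63
ticket_id=72: ✓ → 16
ticket_id=73: ✓ → 67
ticket_id=74: ✓ → 16
ticket_id=75: ✓ → 16
ticket_id=76: ✓ → 85
ticket_id=77: ✓ → 55
ticket_id=78: ✓ → 16
ticket_id=79: ✗
age_days_avg = (95 + 63 + 16 + 67 + 16 + 16 + 85 + 55 + 16) / 9 = 47.6666666667

low_max=95, age_days_avg=47.6666666667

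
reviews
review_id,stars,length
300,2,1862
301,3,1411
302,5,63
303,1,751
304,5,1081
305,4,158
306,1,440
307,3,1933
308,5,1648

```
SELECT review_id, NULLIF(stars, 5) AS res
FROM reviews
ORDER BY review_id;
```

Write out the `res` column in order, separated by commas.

2, 3, NULL, 1, NULL, 4, 1, 3, NULL

review_id=300: stars=2 vs 5: differ → 2
review_id=301: stars=3 vs 5: differ → 3
review_id=302: stars=5 vs 5: equal → NULL
review_id=303: stars=1 vs 5: differ → 1
review_id=304: stars=5 vs 5: equal → NULL
review_id=305: stars=4 vs 5: differ → 4
review_id=306: stars=1 vs 5: differ → 1
review_id=307: stars=3 vs 5: differ → 3
review_id=308: stars=5 vs 5: equal → NULL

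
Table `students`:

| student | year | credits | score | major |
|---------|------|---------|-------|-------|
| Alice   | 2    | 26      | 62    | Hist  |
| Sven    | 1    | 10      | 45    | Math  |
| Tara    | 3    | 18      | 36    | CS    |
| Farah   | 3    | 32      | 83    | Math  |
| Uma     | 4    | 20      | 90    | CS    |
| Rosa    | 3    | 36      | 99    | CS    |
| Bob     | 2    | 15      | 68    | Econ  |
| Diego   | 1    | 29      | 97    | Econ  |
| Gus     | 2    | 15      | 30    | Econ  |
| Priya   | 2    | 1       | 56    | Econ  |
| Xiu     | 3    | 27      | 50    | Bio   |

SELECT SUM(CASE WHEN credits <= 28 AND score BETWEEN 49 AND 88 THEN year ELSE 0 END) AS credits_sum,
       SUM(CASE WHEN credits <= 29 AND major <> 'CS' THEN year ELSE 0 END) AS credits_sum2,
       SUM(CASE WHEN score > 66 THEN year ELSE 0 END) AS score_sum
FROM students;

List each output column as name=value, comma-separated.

[credits_sum: credits <= 28 AND score BETWEEN 49 AND 88]
student=Alice: ✓ → 2
student=Sven: ✗
student=Tara: ✗
student=Farah: ✗
student=Uma: ✗
student=Rosa: ✗
student=Bob: ✓ → 2
student=Diego: ✗
student=Gus: ✗
student=Priya: ✓ → 2
student=Xiu: ✓ → 3
credits_sum = 2 + 2 + 2 + 3 = 9
—
[credits_sum2: credits <= 29 AND major <> 'CS']
student=Alice: ✓ → 2
student=Sven: ✓ → 1
student=Tara: ✗
student=Farah: ✗
student=Uma: ✗
student=Rosa: ✗
student=Bob: ✓ → 2
student=Diego: ✓ → 1
student=Gus: ✓ → 2
student=Priya: ✓ → 2
student=Xiu: ✓ → 3
credits_sum2 = 2 + 1 + 2 + 1 + 2 + 2 + 3 = 13
—
[score_sum: score > 66]
student=Alice: ✗
student=Sven: ✗
student=Tara: ✗
student=Farah: ✓ → 3
student=Uma: ✓ → 4
student=Rosa: ✓ → 3
student=Bob: ✓ → 2
student=Diego: ✓ → 1
student=Gus: ✗
student=Priya: ✗
student=Xiu: ✗
score_sum = 3 + 4 + 3 + 2 + 1 = 13

credits_sum=9, credits_sum2=13, score_sum=13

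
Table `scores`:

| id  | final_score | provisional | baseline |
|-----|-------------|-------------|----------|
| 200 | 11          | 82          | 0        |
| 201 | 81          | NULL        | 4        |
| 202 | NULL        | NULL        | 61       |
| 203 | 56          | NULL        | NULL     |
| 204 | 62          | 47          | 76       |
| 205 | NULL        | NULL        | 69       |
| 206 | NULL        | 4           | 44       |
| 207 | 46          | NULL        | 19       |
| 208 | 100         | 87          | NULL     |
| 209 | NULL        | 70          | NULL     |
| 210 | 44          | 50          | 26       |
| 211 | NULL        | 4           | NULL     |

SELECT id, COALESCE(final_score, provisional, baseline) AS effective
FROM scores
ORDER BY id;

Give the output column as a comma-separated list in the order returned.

11, 81, 61, 56, 62, 69, 4, 46, 100, 70, 44, 4

id=200: final_score=11 → 11
id=201: final_score=81 → 81
id=202: final_score=NULL, provisional=NULL, baseline=61 → 61
id=203: final_score=56 → 56
id=204: final_score=62 → 62
id=205: final_score=NULL, provisional=NULL, baseline=69 → 69
id=206: final_score=NULL, provisional=4 → 4
id=207: final_score=46 → 46
id=208: final_score=100 → 100
id=209: final_score=NULL, provisional=70 → 70
id=210: final_score=44 → 44
id=211: final_score=NULL, provisional=4 → 4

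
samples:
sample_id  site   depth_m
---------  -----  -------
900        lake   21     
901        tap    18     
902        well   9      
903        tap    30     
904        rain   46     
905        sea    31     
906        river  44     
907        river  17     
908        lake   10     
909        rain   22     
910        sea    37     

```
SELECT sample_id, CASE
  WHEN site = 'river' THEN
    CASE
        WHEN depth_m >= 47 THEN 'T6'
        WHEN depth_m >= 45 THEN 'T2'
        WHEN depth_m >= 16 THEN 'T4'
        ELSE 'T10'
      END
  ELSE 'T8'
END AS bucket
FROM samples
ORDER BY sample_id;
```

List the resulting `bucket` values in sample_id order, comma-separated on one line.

sample_id=900: site='lake' → outer ELSE → T8
sample_id=901: site='tap' → outer ELSE → T8
sample_id=902: site='well' → outer ELSE → T8
sample_id=903: site='tap' → outer ELSE → T8
sample_id=904: site='rain' → outer ELSE → T8
sample_id=905: site='sea' → outer ELSE → T8
sample_id=906: site='river' → inner[depth_m >= 16] → T4
sample_id=907: site='river' → inner[depth_m >= 16] → T4
sample_id=908: site='lake' → outer ELSE → T8
sample_id=909: site='rain' → outer ELSE → T8
sample_id=910: site='sea' → outer ELSE → T8

T8, T8, T8, T8, T8, T8, T4, T4, T8, T8, T8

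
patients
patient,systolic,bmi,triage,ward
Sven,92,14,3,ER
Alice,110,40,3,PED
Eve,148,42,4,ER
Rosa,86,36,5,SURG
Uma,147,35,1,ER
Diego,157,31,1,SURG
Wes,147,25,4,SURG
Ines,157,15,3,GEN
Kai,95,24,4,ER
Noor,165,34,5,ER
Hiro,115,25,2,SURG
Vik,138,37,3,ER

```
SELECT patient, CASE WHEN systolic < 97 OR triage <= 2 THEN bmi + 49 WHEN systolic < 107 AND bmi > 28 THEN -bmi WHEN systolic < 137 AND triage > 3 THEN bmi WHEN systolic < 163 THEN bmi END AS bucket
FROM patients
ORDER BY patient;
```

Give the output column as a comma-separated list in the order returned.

patient=Alice: systolic < 163 → 40
patient=Diego: systolic < 97 OR triage <= 2 → 80
patient=Eve: systolic < 163 → 42
patient=Hiro: systolic < 97 OR triage <= 2 → 74
patient=Ines: systolic < 163 → 15
patient=Kai: systolic < 97 OR triage <= 2 → 73
patient=Noor: (no match → NULL) → NULL
patient=Rosa: systolic < 97 OR triage <= 2 → 85
patient=Sven: systolic < 97 OR triage <= 2 → 63
patient=Uma: systolic < 97 OR triage <= 2 → 84
patient=Vik: systolic < 163 → 37
patient=Wes: systolic < 163 → 25

40, 80, 42, 74, 15, 73, NULL, 85, 63, 84, 37, 25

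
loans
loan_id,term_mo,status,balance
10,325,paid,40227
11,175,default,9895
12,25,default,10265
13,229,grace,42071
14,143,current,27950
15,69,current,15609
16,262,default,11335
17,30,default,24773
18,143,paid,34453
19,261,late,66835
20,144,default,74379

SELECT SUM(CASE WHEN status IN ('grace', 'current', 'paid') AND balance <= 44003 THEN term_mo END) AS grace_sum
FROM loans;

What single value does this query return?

909

loan_id=10: ✓ → 325
loan_id=11: ✗
loan_id=12: ✗
loan_id=13: ✓ → 229
loan_id=14: ✓ → 143
loan_id=15: ✓ → 69
loan_id=16: ✗
loan_id=17: ✗
loan_id=18: ✓ → 143
loan_id=19: ✗
loan_id=20: ✗
grace_sum = 325 + 229 + 143 + 69 + 143 = 909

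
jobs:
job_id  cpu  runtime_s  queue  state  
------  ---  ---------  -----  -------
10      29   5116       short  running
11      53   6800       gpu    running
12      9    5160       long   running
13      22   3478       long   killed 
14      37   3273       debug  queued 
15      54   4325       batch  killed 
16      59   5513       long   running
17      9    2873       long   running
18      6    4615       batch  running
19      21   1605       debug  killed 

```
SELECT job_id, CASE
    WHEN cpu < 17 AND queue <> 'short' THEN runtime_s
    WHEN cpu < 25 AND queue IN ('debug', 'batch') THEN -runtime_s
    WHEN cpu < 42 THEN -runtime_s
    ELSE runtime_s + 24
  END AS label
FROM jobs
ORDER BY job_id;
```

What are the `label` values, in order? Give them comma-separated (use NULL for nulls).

job_id=10: cpu < 42 → -5116
job_id=11: ELSE → 6824
job_id=12: cpu < 17 AND queue <> 'short' → 5160
job_id=13: cpu < 42 → -3478
job_id=14: cpu < 42 → -3273
job_id=15: ELSE → 4349
job_id=16: ELSE → 5537
job_id=17: cpu < 17 AND queue <> 'short' → 2873
job_id=18: cpu < 17 AND queue <> 'short' → 4615
job_id=19: cpu < 25 AND queue IN ('debug', 'batch') → -1605

-5116, 6824, 5160, -3478, -3273, 4349, 5537, 2873, 4615, -1605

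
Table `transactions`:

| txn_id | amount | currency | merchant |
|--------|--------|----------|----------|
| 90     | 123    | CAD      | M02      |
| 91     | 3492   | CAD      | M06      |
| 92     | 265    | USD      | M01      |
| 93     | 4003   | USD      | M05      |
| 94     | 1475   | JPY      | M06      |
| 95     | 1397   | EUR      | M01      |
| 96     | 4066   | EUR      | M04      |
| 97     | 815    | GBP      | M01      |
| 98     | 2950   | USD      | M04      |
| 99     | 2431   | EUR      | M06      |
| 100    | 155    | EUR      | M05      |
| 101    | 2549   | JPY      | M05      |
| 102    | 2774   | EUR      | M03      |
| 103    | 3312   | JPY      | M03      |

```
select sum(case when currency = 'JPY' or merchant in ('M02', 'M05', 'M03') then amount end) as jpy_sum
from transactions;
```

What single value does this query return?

txn_id=90: ✓ → 123
txn_id=91: ✗
txn_id=92: ✗
txn_id=93: ✓ → 4003
txn_id=94: ✓ → 1475
txn_id=95: ✗
txn_id=96: ✗
txn_id=97: ✗
txn_id=98: ✗
txn_id=99: ✗
txn_id=100: ✓ → 155
txn_id=101: ✓ → 2549
txn_id=102: ✓ → 2774
txn_id=103: ✓ → 3312
jpy_sum = 123 + 4003 + 1475 + 155 + 2549 + 2774 + 3312 = 14391

14391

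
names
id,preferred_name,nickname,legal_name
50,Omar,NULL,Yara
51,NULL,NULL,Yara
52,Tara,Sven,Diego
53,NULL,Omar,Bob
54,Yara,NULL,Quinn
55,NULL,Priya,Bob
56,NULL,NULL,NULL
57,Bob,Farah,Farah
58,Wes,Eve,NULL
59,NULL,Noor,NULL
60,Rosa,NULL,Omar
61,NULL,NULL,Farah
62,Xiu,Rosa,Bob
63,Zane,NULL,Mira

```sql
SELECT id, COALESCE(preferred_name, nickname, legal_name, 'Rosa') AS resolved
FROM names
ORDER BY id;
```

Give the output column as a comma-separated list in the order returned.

Omar, Yara, Tara, Omar, Yara, Priya, Rosa, Bob, Wes, Noor, Rosa, Farah, Xiu, Zane

id=50: preferred_name=Omar → Omar
id=51: preferred_name=NULL, nickname=NULL, legal_name=Yara → Yara
id=52: preferred_name=Tara → Tara
id=53: preferred_name=NULL, nickname=Omar → Omar
id=54: preferred_name=Yara → Yara
id=55: preferred_name=NULL, nickname=Priya → Priya
id=56: preferred_name=NULL, nickname=NULL, legal_name=NULL, → literal Rosa → Rosa
id=57: preferred_name=Bob → Bob
id=58: preferred_name=Wes → Wes
id=59: preferred_name=NULL, nickname=Noor → Noor
id=60: preferred_name=Rosa → Rosa
id=61: preferred_name=NULL, nickname=NULL, legal_name=Farah → Farah
id=62: preferred_name=Xiu → Xiu
id=63: preferred_name=Zane → Zane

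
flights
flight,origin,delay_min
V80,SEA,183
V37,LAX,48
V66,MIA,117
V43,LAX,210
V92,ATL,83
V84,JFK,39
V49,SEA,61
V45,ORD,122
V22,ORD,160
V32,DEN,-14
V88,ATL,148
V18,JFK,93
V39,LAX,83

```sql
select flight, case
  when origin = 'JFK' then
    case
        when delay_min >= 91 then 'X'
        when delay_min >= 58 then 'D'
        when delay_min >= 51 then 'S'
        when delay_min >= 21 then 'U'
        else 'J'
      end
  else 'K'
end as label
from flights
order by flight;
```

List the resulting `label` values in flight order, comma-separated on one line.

X, K, K, K, K, K, K, K, K, K, U, K, K

flight=V18: origin='JFK' → inner[delay_min >= 91] → X
flight=V22: origin='ORD' → outer ELSE → K
flight=V32: origin='DEN' → outer ELSE → K
flight=V37: origin='LAX' → outer ELSE → K
flight=V39: origin='LAX' → outer ELSE → K
flight=V43: origin='LAX' → outer ELSE → K
flight=V45: origin='ORD' → outer ELSE → K
flight=V49: origin='SEA' → outer ELSE → K
flight=V66: origin='MIA' → outer ELSE → K
flight=V80: origin='SEA' → outer ELSE → K
flight=V84: origin='JFK' → inner[delay_min >= 21] → U
flight=V88: origin='ATL' → outer ELSE → K
flight=V92: origin='ATL' → outer ELSE → K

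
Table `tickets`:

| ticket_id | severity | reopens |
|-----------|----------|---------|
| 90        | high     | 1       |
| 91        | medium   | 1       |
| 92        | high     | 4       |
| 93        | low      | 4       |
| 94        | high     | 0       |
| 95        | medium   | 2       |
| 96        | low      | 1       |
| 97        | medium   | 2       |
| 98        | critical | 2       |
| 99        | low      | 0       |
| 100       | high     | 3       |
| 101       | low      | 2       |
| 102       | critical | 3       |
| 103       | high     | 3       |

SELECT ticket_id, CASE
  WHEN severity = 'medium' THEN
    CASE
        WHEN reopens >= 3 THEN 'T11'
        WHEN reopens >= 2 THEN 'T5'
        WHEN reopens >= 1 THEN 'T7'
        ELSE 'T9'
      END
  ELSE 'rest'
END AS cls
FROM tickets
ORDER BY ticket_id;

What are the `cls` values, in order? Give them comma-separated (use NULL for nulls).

rest, T7, rest, rest, rest, T5, rest, T5, rest, rest, rest, rest, rest, rest

ticket_id=90: severity='high' → outer ELSE → rest
ticket_id=91: severity='medium' → inner[reopens >= 1] → T7
ticket_id=92: severity='high' → outer ELSE → rest
ticket_id=93: severity='low' → outer ELSE → rest
ticket_id=94: severity='high' → outer ELSE → rest
ticket_id=95: severity='medium' → inner[reopens >= 2] → T5
ticket_id=96: severity='low' → outer ELSE → rest
ticket_id=97: severity='medium' → inner[reopens >= 2] → T5
ticket_id=98: severity='critical' → outer ELSE → rest
ticket_id=99: severity='low' → outer ELSE → rest
ticket_id=100: severity='high' → outer ELSE → rest
ticket_id=101: severity='low' → outer ELSE → rest
ticket_id=102: severity='critical' → outer ELSE → rest
ticket_id=103: severity='high' → outer ELSE → rest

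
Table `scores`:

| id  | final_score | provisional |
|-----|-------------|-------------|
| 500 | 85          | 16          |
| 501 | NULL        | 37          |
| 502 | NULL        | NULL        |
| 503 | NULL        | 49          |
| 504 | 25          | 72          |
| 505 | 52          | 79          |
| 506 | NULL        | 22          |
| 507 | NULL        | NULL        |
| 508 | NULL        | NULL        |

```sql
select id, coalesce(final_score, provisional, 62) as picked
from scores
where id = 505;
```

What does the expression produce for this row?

id = 505: final_score=52, provisional=79.
final_score=52 → 52

52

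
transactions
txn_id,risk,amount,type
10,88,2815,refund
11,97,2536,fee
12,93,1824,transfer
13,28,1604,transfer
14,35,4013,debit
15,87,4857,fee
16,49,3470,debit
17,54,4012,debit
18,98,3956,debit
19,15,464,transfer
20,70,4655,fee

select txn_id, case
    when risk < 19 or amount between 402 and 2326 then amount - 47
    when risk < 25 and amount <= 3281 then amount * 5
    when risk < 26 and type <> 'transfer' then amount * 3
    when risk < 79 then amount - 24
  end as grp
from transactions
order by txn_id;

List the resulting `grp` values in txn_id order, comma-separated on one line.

txn_id=10: (no match → NULL) → NULL
txn_id=11: (no match → NULL) → NULL
txn_id=12: risk < 19 or amount between 402 and 2326 → 1777
txn_id=13: risk < 19 or amount between 402 and 2326 → 1557
txn_id=14: risk < 79 → 3989
txn_id=15: (no match → NULL) → NULL
txn_id=16: risk < 79 → 3446
txn_id=17: risk < 79 → 3988
txn_id=18: (no match → NULL) → NULL
txn_id=19: risk < 19 or amount between 402 and 2326 → 417
txn_id=20: risk < 79 → 4631

NULL, NULL, 1777, 1557, 3989, NULL, 3446, 3988, NULL, 417, 4631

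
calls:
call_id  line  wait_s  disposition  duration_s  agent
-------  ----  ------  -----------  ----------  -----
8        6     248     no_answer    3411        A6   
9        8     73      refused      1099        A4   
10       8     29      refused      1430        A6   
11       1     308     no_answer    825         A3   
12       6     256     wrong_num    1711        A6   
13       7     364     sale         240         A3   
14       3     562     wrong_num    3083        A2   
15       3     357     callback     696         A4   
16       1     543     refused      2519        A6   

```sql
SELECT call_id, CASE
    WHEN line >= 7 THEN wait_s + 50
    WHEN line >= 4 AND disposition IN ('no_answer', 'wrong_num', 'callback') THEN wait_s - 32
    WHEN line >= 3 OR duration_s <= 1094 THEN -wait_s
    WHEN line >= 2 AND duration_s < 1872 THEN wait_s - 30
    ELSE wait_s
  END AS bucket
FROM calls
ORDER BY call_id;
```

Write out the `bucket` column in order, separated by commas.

call_id=8: line >= 4 AND disposition IN ('no_answer', 'wrong_num', 'callback') → 216
call_id=9: line >= 7 → 123
call_id=10: line >= 7 → 79
call_id=11: line >= 3 OR duration_s <= 1094 → -308
call_id=12: line >= 4 AND disposition IN ('no_answer', 'wrong_num', 'callback') → 224
call_id=13: line >= 7 → 414
call_id=14: line >= 3 OR duration_s <= 1094 → -562
call_id=15: line >= 3 OR duration_s <= 1094 → -357
call_id=16: ELSE → 543

216, 123, 79, -308, 224, 414, -562, -357, 543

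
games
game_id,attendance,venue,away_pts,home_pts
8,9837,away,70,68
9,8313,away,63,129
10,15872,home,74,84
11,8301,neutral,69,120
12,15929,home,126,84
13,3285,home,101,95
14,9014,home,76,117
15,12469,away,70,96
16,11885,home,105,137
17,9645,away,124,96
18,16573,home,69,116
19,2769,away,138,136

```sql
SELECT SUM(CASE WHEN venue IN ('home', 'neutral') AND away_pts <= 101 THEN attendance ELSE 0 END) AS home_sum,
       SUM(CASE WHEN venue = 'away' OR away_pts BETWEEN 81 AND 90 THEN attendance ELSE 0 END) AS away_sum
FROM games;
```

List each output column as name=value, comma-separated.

[home_sum: venue IN ('home', 'neutral') AND away_pts <= 101]
game_id=8: ✗
game_id=9: ✗
game_id=10: ✓ → 15872
game_id=11: ✓ → 8301
game_id=12: ✗
game_id=13: ✓ → 3285
game_id=14: ✓ → 9014
game_id=15: ✗
game_id=16: ✗
game_id=17: ✗
game_id=18: ✓ → 16573
game_id=19: ✗
home_sum = 15872 + 8301 + 3285 + 9014 + 16573 = 53045
—
[away_sum: venue = 'away' OR away_pts BETWEEN 81 AND 90]
game_id=8: ✓ → 9837
game_id=9: ✓ → 8313
game_id=10: ✗
game_id=11: ✗
game_id=12: ✗
game_id=13: ✗
game_id=14: ✗
game_id=15: ✓ → 12469
game_id=16: ✗
game_id=17: ✓ → 9645
game_id=18: ✗
game_id=19: ✓ → 2769
away_sum = 9837 + 8313 + 12469 + 9645 + 2769 = 43033

home_sum=53045, away_sum=43033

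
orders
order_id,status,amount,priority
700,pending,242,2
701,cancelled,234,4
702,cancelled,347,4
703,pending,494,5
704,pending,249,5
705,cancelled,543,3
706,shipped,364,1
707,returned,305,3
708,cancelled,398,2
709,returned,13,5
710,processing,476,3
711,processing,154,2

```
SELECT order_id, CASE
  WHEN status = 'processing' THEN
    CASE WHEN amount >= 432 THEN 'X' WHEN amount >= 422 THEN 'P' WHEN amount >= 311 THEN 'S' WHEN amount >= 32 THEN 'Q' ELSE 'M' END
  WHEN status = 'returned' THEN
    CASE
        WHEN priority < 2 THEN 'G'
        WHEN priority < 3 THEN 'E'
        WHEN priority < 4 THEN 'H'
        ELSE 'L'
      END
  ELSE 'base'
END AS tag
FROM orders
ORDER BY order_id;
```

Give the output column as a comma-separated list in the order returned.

order_id=700: status='pending' → outer ELSE → base
order_id=701: status='cancelled' → outer ELSE → base
order_id=702: status='cancelled' → outer ELSE → base
order_id=703: status='pending' → outer ELSE → base
order_id=704: status='pending' → outer ELSE → base
order_id=705: status='cancelled' → outer ELSE → base
order_id=706: status='shipped' → outer ELSE → base
order_id=707: status='returned' → inner[priority < 4] → H
order_id=708: status='cancelled' → outer ELSE → base
order_id=709: status='returned' → inner[ELSE] → L
order_id=710: status='processing' → inner[amount >= 432] → X
order_id=711: status='processing' → inner[amount >= 32] → Q

base, base, base, base, base, base, base, H, base, L, X, Q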